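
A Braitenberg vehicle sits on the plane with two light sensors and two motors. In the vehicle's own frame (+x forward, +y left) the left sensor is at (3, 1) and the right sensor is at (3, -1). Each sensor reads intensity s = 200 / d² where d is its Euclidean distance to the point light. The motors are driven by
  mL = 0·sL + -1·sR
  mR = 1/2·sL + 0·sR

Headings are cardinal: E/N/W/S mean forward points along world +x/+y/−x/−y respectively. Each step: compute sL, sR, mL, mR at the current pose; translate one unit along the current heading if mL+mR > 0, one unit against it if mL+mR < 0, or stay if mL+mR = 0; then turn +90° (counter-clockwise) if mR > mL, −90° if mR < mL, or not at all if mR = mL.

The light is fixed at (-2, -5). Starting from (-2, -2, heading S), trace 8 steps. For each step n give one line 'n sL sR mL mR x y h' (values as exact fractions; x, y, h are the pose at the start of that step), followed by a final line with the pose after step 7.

n=0: pose=(-2,-2,S); sL=200, sR=200; mL=-200, mR=100; mL+mR=-100 → advance -1; mR−mL=300 → turn +1·90°
n=1: pose=(-2,-1,E); sL=100/17, sR=100/9; mL=-100/9, mR=50/17; mL+mR=-1250/153 → advance -1; mR−mL=2150/153 → turn +1·90°
n=2: pose=(-3,-1,N); sL=200/53, sR=200/49; mL=-200/49, mR=100/53; mL+mR=-5700/2597 → advance -1; mR−mL=15500/2597 → turn +1·90°
n=3: pose=(-3,-2,W); sL=10, sR=25/4; mL=-25/4, mR=5; mL+mR=-5/4 → advance -1; mR−mL=45/4 → turn +1·90°
n=4: pose=(-2,-2,S); sL=200, sR=200; mL=-200, mR=100; mL+mR=-100 → advance -1; mR−mL=300 → turn +1·90°
n=5: pose=(-2,-1,E); sL=100/17, sR=100/9; mL=-100/9, mR=50/17; mL+mR=-1250/153 → advance -1; mR−mL=2150/153 → turn +1·90°
n=6: pose=(-3,-1,N); sL=200/53, sR=200/49; mL=-200/49, mR=100/53; mL+mR=-5700/2597 → advance -1; mR−mL=15500/2597 → turn +1·90°
n=7: pose=(-3,-2,W); sL=10, sR=25/4; mL=-25/4, mR=5; mL+mR=-5/4 → advance -1; mR−mL=45/4 → turn +1·90°

0 200 200 -200 100 -2 -2 S
1 100/17 100/9 -100/9 50/17 -2 -1 E
2 200/53 200/49 -200/49 100/53 -3 -1 N
3 10 25/4 -25/4 5 -3 -2 W
4 200 200 -200 100 -2 -2 S
5 100/17 100/9 -100/9 50/17 -2 -1 E
6 200/53 200/49 -200/49 100/53 -3 -1 N
7 10 25/4 -25/4 5 -3 -2 W
final -2 -2 S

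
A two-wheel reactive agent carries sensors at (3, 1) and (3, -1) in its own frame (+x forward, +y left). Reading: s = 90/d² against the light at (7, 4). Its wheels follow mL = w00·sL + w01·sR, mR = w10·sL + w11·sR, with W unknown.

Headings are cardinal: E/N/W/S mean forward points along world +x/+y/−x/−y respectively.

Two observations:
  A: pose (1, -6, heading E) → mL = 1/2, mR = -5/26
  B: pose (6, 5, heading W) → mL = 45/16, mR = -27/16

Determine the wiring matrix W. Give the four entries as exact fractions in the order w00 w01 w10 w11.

1/2 0 1/2 -1

obs A: pose=(1,-6,E) → sL=1, sR=9/13, mL=1/2, mR=-5/26
obs B: pose=(6,5,W) → sL=45/8, sR=9/2, mL=45/16, mR=-27/16
sensor matrix S = [[1, 9/13], [45/8, 9/2]]; det S = 63/104
solve [mL_A; mL_B] = S·[w00; w01] and [mR_A; mR_B] = S·[w10; w11]:
  w00 = 1/2, w01 = 0, w10 = 1/2, w11 = -1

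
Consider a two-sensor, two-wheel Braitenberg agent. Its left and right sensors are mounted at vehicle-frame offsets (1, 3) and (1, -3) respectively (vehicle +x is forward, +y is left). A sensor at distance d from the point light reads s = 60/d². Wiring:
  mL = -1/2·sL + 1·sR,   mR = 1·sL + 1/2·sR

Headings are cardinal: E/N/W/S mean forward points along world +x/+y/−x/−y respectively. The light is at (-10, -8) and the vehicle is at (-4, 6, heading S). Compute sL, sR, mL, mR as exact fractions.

left sensor world pos  = (-1, 5); dL² = 250
right sensor world pos = (-7, 5); dR² = 178
sL = 60/250 = 6/25
sR = 60/178 = 30/89
mL = -1/2·sL + 1·sR = 483/2225
mR = 1·sL + 1/2·sR = 909/2225

6/25 30/89 483/2225 909/2225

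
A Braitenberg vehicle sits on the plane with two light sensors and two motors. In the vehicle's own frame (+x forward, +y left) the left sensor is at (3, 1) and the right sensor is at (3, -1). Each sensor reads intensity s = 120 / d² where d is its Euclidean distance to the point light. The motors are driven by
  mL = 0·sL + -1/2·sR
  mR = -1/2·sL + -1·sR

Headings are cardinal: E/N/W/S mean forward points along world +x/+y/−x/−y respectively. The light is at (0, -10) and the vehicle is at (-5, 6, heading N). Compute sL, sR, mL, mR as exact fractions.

left sensor world pos  = (-6, 9); dL² = 397
right sensor world pos = (-4, 9); dR² = 377
sL = 120/397 = 120/397
sR = 120/377 = 120/377
mL = 0·sL + -1/2·sR = -60/377
mR = -1/2·sL + -1·sR = -70260/149669

120/397 120/377 -60/377 -70260/149669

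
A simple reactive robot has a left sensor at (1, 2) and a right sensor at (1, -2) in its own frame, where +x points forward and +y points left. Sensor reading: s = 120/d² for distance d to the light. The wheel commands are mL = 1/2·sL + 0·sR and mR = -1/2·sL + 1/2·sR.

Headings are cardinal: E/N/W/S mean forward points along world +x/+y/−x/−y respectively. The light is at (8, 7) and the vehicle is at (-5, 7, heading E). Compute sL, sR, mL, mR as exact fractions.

left sensor world pos  = (-4, 9); dL² = 148
right sensor world pos = (-4, 5); dR² = 148
sL = 120/148 = 30/37
sR = 120/148 = 30/37
mL = 1/2·sL + 0·sR = 15/37
mR = -1/2·sL + 1/2·sR = 0

30/37 30/37 15/37 0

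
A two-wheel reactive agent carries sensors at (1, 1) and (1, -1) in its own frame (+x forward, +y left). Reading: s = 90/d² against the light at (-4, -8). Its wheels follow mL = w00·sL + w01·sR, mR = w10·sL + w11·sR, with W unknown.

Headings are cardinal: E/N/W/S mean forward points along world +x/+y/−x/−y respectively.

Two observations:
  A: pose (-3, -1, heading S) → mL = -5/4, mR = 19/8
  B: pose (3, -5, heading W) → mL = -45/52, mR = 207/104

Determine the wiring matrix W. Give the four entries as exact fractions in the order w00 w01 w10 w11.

obs A: pose=(-3,-1,S) → sL=9/4, sR=5/2, mL=-5/4, mR=19/8
obs B: pose=(3,-5,W) → sL=9/4, sR=45/26, mL=-45/52, mR=207/104
sensor matrix S = [[9/4, 5/2], [9/4, 45/26]]; det S = -45/26
solve [mL_A; mL_B] = S·[w00; w01] and [mR_A; mR_B] = S·[w10; w11]:
  w00 = 0, w01 = -1/2, w10 = 1/2, w11 = 1/2

0 -1/2 1/2 1/2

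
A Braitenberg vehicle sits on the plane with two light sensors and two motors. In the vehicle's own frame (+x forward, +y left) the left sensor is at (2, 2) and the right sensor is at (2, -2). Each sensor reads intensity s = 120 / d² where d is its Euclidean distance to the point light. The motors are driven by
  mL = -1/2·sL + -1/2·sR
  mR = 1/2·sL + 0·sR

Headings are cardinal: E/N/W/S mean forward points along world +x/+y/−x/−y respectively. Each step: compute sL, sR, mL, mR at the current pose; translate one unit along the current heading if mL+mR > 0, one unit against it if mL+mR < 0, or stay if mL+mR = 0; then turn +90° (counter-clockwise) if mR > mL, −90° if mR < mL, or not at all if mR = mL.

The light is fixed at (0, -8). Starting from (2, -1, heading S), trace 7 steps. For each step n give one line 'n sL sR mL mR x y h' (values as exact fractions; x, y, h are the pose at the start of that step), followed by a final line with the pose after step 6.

0 120/41 24/5 -792/205 60/41 2 -1 S
1 30/29 30/13 -630/377 15/29 2 0 E
2 120/101 120/109 -12600/11009 60/101 1 0 N
3 60/13 60/41 -1620/533 30/13 1 -1 W
4 120/41 24/5 -792/205 60/41 2 -1 S
5 30/29 30/13 -630/377 15/29 2 0 E
6 120/101 120/109 -12600/11009 60/101 1 0 N
final 1 -1 W

n=0: pose=(2,-1,S); sL=120/41, sR=24/5; mL=-792/205, mR=60/41; mL+mR=-12/5 → advance -1; mR−mL=1092/205 → turn +1·90°
n=1: pose=(2,0,E); sL=30/29, sR=30/13; mL=-630/377, mR=15/29; mL+mR=-15/13 → advance -1; mR−mL=825/377 → turn +1·90°
n=2: pose=(1,0,N); sL=120/101, sR=120/109; mL=-12600/11009, mR=60/101; mL+mR=-60/109 → advance -1; mR−mL=19140/11009 → turn +1·90°
n=3: pose=(1,-1,W); sL=60/13, sR=60/41; mL=-1620/533, mR=30/13; mL+mR=-30/41 → advance -1; mR−mL=2850/533 → turn +1·90°
n=4: pose=(2,-1,S); sL=120/41, sR=24/5; mL=-792/205, mR=60/41; mL+mR=-12/5 → advance -1; mR−mL=1092/205 → turn +1·90°
n=5: pose=(2,0,E); sL=30/29, sR=30/13; mL=-630/377, mR=15/29; mL+mR=-15/13 → advance -1; mR−mL=825/377 → turn +1·90°
n=6: pose=(1,0,N); sL=120/101, sR=120/109; mL=-12600/11009, mR=60/101; mL+mR=-60/109 → advance -1; mR−mL=19140/11009 → turn +1·90°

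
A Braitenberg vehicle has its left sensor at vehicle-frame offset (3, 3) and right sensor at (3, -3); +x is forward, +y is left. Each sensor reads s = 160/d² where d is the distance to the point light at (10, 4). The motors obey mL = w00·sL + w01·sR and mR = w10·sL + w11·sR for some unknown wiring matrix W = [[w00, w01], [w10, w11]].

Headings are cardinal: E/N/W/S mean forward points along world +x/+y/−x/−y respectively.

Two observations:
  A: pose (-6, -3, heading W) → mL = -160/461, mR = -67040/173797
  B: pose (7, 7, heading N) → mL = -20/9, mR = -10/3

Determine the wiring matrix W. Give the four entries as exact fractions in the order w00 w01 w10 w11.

obs A: pose=(-6,-3,W) → sL=160/461, sR=160/377, mL=-160/461, mR=-67040/173797
obs B: pose=(7,7,N) → sL=20/9, sR=40/9, mL=-20/9, mR=-10/3
sensor matrix S = [[160/461, 160/377], [20/9, 40/9]]; det S = 937600/1564173
solve [mL_A; mL_B] = S·[w00; w01] and [mR_A; mR_B] = S·[w10; w11]:
  w00 = -1, w01 = 0, w10 = -1/2, w11 = -1/2

-1 0 -1/2 -1/2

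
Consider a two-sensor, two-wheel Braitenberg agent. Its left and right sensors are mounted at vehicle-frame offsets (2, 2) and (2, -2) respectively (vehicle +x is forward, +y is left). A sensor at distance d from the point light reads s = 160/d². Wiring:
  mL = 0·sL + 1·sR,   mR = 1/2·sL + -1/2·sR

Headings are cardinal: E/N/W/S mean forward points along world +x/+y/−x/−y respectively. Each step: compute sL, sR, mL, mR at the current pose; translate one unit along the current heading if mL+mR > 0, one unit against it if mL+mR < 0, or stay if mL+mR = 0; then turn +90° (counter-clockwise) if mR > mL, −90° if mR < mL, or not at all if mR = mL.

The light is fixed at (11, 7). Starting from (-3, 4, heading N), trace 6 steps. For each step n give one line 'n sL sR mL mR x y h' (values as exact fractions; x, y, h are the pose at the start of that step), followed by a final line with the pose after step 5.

0 160/257 32/29 32/29 -1792/7453 -3 4 N
1 10/9 1 1 1/18 -3 5 E
2 160/137 160/241 160/241 8320/33017 -2 5 S
3 16/25 80/113 80/113 -96/2825 -2 4 W
4 160/257 32/29 32/29 -1792/7453 -3 4 N
5 10/9 1 1 1/18 -3 5 E
final -2 5 S

n=0: pose=(-3,4,N); sL=160/257, sR=32/29; mL=32/29, mR=-1792/7453; mL+mR=6432/7453 → advance +1; mR−mL=-10016/7453 → turn -1·90°
n=1: pose=(-3,5,E); sL=10/9, sR=1; mL=1, mR=1/18; mL+mR=19/18 → advance +1; mR−mL=-17/18 → turn -1·90°
n=2: pose=(-2,5,S); sL=160/137, sR=160/241; mL=160/241, mR=8320/33017; mL+mR=30240/33017 → advance +1; mR−mL=-13600/33017 → turn -1·90°
n=3: pose=(-2,4,W); sL=16/25, sR=80/113; mL=80/113, mR=-96/2825; mL+mR=1904/2825 → advance +1; mR−mL=-2096/2825 → turn -1·90°
n=4: pose=(-3,4,N); sL=160/257, sR=32/29; mL=32/29, mR=-1792/7453; mL+mR=6432/7453 → advance +1; mR−mL=-10016/7453 → turn -1·90°
n=5: pose=(-3,5,E); sL=10/9, sR=1; mL=1, mR=1/18; mL+mR=19/18 → advance +1; mR−mL=-17/18 → turn -1·90°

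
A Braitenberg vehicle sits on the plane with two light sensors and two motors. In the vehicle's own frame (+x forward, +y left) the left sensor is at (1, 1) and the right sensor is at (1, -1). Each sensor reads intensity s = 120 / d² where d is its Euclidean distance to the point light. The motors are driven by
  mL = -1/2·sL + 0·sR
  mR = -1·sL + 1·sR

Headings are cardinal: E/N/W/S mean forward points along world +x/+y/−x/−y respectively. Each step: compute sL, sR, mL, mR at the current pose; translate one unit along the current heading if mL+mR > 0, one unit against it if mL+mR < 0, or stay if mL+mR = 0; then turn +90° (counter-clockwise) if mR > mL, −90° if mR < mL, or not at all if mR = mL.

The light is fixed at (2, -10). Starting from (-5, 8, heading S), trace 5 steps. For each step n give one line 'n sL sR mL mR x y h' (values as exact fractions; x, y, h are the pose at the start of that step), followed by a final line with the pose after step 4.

n=0: pose=(-5,8,S); sL=24/65, sR=120/353; mL=-12/65, mR=-672/22945; mL+mR=-4908/22945 → advance -1; mR−mL=3564/22945 → turn +1·90°
n=1: pose=(-5,9,E); sL=30/109, sR=1/3; mL=-15/109, mR=19/327; mL+mR=-26/327 → advance -1; mR−mL=64/327 → turn +1·90°
n=2: pose=(-6,9,N); sL=120/481, sR=120/449; mL=-60/481, mR=3840/215969; mL+mR=-23100/215969 → advance -1; mR−mL=30780/215969 → turn +1·90°
n=3: pose=(-6,8,W); sL=12/37, sR=60/221; mL=-6/37, mR=-432/8177; mL+mR=-1758/8177 → advance -1; mR−mL=894/8177 → turn +1·90°
n=4: pose=(-5,8,S); sL=24/65, sR=120/353; mL=-12/65, mR=-672/22945; mL+mR=-4908/22945 → advance -1; mR−mL=3564/22945 → turn +1·90°

0 24/65 120/353 -12/65 -672/22945 -5 8 S
1 30/109 1/3 -15/109 19/327 -5 9 E
2 120/481 120/449 -60/481 3840/215969 -6 9 N
3 12/37 60/221 -6/37 -432/8177 -6 8 W
4 24/65 120/353 -12/65 -672/22945 -5 8 S
final -5 9 E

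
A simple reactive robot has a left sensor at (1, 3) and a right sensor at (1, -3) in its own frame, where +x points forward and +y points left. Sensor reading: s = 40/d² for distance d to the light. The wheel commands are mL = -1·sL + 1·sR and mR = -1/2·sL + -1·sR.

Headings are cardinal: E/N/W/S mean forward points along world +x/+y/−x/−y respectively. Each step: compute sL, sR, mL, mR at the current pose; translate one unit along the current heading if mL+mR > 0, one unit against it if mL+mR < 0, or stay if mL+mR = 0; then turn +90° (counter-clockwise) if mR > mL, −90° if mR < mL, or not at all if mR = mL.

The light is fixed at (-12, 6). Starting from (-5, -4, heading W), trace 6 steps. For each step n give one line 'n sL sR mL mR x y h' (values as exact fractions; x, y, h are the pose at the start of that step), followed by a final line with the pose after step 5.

n=0: pose=(-5,-4,W); sL=8/41, sR=8/17; mL=192/697, mR=-396/697; mL+mR=-12/41 → advance -1; mR−mL=-588/697 → turn -1·90°
n=1: pose=(-4,-4,N); sL=20/53, sR=20/101; mL=-960/5353, mR=-2070/5353; mL+mR=-30/53 → advance -1; mR−mL=-1110/5353 → turn -1·90°
n=2: pose=(-4,-5,E); sL=8/29, sR=40/277; mL=-1056/8033, mR=-2268/8033; mL+mR=-12/29 → advance -1; mR−mL=-1212/8033 → turn -1·90°
n=3: pose=(-5,-5,S); sL=10/61, sR=1/4; mL=21/244, mR=-81/244; mL+mR=-15/61 → advance -1; mR−mL=-51/122 → turn -1·90°
n=4: pose=(-5,-4,W); sL=8/41, sR=8/17; mL=192/697, mR=-396/697; mL+mR=-12/41 → advance -1; mR−mL=-588/697 → turn -1·90°
n=5: pose=(-4,-4,N); sL=20/53, sR=20/101; mL=-960/5353, mR=-2070/5353; mL+mR=-30/53 → advance -1; mR−mL=-1110/5353 → turn -1·90°

0 8/41 8/17 192/697 -396/697 -5 -4 W
1 20/53 20/101 -960/5353 -2070/5353 -4 -4 N
2 8/29 40/277 -1056/8033 -2268/8033 -4 -5 E
3 10/61 1/4 21/244 -81/244 -5 -5 S
4 8/41 8/17 192/697 -396/697 -5 -4 W
5 20/53 20/101 -960/5353 -2070/5353 -4 -4 N
final -4 -5 E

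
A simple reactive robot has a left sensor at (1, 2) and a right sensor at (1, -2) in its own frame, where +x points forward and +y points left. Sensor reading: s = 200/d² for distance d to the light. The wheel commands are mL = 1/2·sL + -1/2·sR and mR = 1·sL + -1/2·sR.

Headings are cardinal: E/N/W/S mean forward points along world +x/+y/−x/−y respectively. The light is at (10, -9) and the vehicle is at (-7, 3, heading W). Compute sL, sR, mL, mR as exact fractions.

left sensor world pos  = (-8, 1); dL² = 424
right sensor world pos = (-8, 5); dR² = 520
sL = 200/424 = 25/53
sR = 200/520 = 5/13
mL = 1/2·sL + -1/2·sR = 30/689
mR = 1·sL + -1/2·sR = 385/1378

25/53 5/13 30/689 385/1378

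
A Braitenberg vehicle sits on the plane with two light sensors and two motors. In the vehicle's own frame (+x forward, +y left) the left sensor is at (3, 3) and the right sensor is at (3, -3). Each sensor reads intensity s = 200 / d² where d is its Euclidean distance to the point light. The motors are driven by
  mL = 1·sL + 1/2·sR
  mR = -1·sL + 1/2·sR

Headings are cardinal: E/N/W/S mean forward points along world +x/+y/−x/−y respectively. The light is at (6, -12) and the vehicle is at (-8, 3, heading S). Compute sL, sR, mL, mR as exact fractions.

left sensor world pos  = (-5, 0); dL² = 265
right sensor world pos = (-11, 0); dR² = 433
sL = 200/265 = 40/53
sR = 200/433 = 200/433
mL = 1·sL + 1/2·sR = 22620/22949
mR = -1·sL + 1/2·sR = -12020/22949

40/53 200/433 22620/22949 -12020/22949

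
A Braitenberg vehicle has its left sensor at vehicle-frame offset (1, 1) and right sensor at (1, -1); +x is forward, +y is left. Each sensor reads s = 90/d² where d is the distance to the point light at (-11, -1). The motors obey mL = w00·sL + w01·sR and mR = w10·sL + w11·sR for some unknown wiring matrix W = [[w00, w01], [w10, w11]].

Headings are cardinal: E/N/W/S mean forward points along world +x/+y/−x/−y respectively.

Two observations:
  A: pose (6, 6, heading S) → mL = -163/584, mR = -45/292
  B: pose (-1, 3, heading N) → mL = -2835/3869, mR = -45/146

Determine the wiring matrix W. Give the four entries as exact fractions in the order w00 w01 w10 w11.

obs A: pose=(6,6,S) → sL=1/4, sR=45/146, mL=-163/584, mR=-45/292
obs B: pose=(-1,3,N) → sL=45/53, sR=45/73, mL=-2835/3869, mR=-45/146
sensor matrix S = [[1/4, 45/146], [45/53, 45/73]]; det S = -1665/15476
solve [mL_A; mL_B] = S·[w00; w01] and [mR_A; mR_B] = S·[w10; w11]:
  w00 = -1/2, w01 = -1/2, w10 = 0, w11 = -1/2

-1/2 -1/2 0 -1/2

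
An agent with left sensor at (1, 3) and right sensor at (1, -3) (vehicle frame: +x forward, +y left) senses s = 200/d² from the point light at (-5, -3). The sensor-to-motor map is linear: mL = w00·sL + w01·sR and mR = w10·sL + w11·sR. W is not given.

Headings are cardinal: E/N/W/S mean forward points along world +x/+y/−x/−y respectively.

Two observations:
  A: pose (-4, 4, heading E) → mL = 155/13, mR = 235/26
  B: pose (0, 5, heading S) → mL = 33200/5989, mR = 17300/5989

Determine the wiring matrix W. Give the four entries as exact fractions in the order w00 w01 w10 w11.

1 1 -1/2 1

obs A: pose=(-4,4,E) → sL=25/13, sR=10, mL=155/13, mR=235/26
obs B: pose=(0,5,S) → sL=200/113, sR=200/53, mL=33200/5989, mR=17300/5989
sensor matrix S = [[25/13, 10], [200/113, 200/53]]; det S = -813000/77857
solve [mL_A; mL_B] = S·[w00; w01] and [mR_A; mR_B] = S·[w10; w11]:
  w00 = 1, w01 = 1, w10 = -1/2, w11 = 1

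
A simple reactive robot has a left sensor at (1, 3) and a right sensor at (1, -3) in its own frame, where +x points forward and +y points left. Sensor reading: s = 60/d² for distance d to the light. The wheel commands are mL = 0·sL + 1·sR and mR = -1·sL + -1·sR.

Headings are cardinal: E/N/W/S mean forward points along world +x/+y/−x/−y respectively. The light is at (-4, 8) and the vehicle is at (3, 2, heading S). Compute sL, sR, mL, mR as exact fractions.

60/149 12/13 12/13 -2568/1937

left sensor world pos  = (6, 1); dL² = 149
right sensor world pos = (0, 1); dR² = 65
sL = 60/149 = 60/149
sR = 60/65 = 12/13
mL = 0·sL + 1·sR = 12/13
mR = -1·sL + -1·sR = -2568/1937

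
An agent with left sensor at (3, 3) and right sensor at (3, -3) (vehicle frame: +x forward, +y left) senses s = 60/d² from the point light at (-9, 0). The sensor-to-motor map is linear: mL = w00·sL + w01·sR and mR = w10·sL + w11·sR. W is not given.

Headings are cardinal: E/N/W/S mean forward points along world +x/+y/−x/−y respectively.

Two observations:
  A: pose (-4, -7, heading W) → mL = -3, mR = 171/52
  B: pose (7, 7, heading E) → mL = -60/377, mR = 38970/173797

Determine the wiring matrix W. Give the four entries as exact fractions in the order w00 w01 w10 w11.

0 -1 1/2 1

obs A: pose=(-4,-7,W) → sL=15/26, sR=3, mL=-3, mR=171/52
obs B: pose=(7,7,E) → sL=60/461, sR=60/377, mL=-60/377, mR=38970/173797
sensor matrix S = [[15/26, 3], [60/461, 60/377]]; det S = -674730/2259361
solve [mL_A; mL_B] = S·[w00; w01] and [mR_A; mR_B] = S·[w10; w11]:
  w00 = 0, w01 = -1, w10 = 1/2, w11 = 1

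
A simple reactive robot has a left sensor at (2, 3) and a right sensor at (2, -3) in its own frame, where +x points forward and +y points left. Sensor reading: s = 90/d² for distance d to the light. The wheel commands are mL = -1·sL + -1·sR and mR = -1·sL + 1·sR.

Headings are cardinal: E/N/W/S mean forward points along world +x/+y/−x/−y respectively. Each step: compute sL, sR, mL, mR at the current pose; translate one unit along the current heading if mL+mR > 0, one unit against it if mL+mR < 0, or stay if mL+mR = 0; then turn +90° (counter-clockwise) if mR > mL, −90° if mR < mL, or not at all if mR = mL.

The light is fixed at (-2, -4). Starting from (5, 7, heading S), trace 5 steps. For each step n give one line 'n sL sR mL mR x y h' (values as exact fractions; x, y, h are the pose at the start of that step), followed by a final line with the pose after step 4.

n=0: pose=(5,7,S); sL=90/181, sR=90/97; mL=-25020/17557, mR=7560/17557; mL+mR=-180/181 → advance -1; mR−mL=180/97 → turn +1·90°
n=1: pose=(5,8,E); sL=5/17, sR=5/9; mL=-130/153, mR=40/153; mL+mR=-10/17 → advance -1; mR−mL=10/9 → turn +1·90°
n=2: pose=(4,8,N); sL=18/41, sR=90/277; mL=-8676/11357, mR=-1296/11357; mL+mR=-36/41 → advance -1; mR−mL=180/277 → turn +1·90°
n=3: pose=(4,7,W); sL=9/8, sR=45/106; mL=-657/424, mR=-297/424; mL+mR=-9/4 → advance -1; mR−mL=45/53 → turn +1·90°
n=4: pose=(5,7,S); sL=90/181, sR=90/97; mL=-25020/17557, mR=7560/17557; mL+mR=-180/181 → advance -1; mR−mL=180/97 → turn +1·90°

0 90/181 90/97 -25020/17557 7560/17557 5 7 S
1 5/17 5/9 -130/153 40/153 5 8 E
2 18/41 90/277 -8676/11357 -1296/11357 4 8 N
3 9/8 45/106 -657/424 -297/424 4 7 W
4 90/181 90/97 -25020/17557 7560/17557 5 7 S
final 5 8 E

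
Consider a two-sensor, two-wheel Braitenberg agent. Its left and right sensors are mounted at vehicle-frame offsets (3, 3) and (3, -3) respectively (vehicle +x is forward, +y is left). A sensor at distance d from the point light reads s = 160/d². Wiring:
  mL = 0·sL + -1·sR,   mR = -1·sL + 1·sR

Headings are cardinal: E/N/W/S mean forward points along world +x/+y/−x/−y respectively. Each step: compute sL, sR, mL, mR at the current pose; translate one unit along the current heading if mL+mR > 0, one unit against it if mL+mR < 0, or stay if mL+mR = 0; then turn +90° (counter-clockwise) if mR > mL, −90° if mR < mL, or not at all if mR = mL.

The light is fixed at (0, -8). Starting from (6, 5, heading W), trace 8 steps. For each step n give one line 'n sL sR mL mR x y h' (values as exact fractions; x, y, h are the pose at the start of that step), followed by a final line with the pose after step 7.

n=0: pose=(6,5,W); sL=160/109, sR=32/53; mL=-32/53, mR=-4992/5777; mL+mR=-160/109 → advance -1; mR−mL=-1504/5777 → turn -1·90°
n=1: pose=(7,5,N); sL=10/17, sR=40/89; mL=-40/89, mR=-210/1513; mL+mR=-10/17 → advance -1; mR−mL=470/1513 → turn +1·90°
n=2: pose=(7,4,W); sL=160/97, sR=160/241; mL=-160/241, mR=-23040/23377; mL+mR=-160/97 → advance -1; mR−mL=-7520/23377 → turn -1·90°
n=3: pose=(8,4,N); sL=16/25, sR=80/173; mL=-80/173, mR=-768/4325; mL+mR=-16/25 → advance -1; mR−mL=1232/4325 → turn +1·90°
n=4: pose=(8,3,W); sL=160/89, sR=160/221; mL=-160/221, mR=-21120/19669; mL+mR=-160/89 → advance -1; mR−mL=-6880/19669 → turn -1·90°
n=5: pose=(9,3,N); sL=20/29, sR=8/17; mL=-8/17, mR=-108/493; mL+mR=-20/29 → advance -1; mR−mL=124/493 → turn +1·90°
n=6: pose=(9,2,W); sL=32/17, sR=32/41; mL=-32/41, mR=-768/697; mL+mR=-32/17 → advance -1; mR−mL=-224/697 → turn -1·90°
n=7: pose=(10,2,N); sL=80/109, sR=80/169; mL=-80/169, mR=-4800/18421; mL+mR=-80/109 → advance -1; mR−mL=3920/18421 → turn +1·90°

0 160/109 32/53 -32/53 -4992/5777 6 5 W
1 10/17 40/89 -40/89 -210/1513 7 5 N
2 160/97 160/241 -160/241 -23040/23377 7 4 W
3 16/25 80/173 -80/173 -768/4325 8 4 N
4 160/89 160/221 -160/221 -21120/19669 8 3 W
5 20/29 8/17 -8/17 -108/493 9 3 N
6 32/17 32/41 -32/41 -768/697 9 2 W
7 80/109 80/169 -80/169 -4800/18421 10 2 N
final 10 1 W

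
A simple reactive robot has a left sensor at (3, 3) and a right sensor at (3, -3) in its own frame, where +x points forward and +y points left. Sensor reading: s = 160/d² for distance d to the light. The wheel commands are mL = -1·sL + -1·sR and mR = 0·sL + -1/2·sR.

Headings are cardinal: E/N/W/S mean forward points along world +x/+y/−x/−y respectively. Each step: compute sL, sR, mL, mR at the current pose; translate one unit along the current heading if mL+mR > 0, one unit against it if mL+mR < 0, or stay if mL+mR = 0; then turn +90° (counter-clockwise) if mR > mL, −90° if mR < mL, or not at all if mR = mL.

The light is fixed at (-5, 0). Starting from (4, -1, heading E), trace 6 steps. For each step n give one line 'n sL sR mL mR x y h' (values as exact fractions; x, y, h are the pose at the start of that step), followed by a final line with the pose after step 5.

0 40/37 1 -77/37 -1/2 4 -1 E
1 160/29 32/25 -4928/725 -16/25 3 -1 N
2 16/5 80/13 -608/65 -40/13 3 -2 W
3 160/169 160/61 -36800/10309 -80/61 4 -2 S
4 40/37 1 -77/37 -1/2 4 -1 E
5 160/29 32/25 -4928/725 -16/25 3 -1 N
final 3 -2 W

n=0: pose=(4,-1,E); sL=40/37, sR=1; mL=-77/37, mR=-1/2; mL+mR=-191/74 → advance -1; mR−mL=117/74 → turn +1·90°
n=1: pose=(3,-1,N); sL=160/29, sR=32/25; mL=-4928/725, mR=-16/25; mL+mR=-5392/725 → advance -1; mR−mL=4464/725 → turn +1·90°
n=2: pose=(3,-2,W); sL=16/5, sR=80/13; mL=-608/65, mR=-40/13; mL+mR=-808/65 → advance -1; mR−mL=408/65 → turn +1·90°
n=3: pose=(4,-2,S); sL=160/169, sR=160/61; mL=-36800/10309, mR=-80/61; mL+mR=-50320/10309 → advance -1; mR−mL=23280/10309 → turn +1·90°
n=4: pose=(4,-1,E); sL=40/37, sR=1; mL=-77/37, mR=-1/2; mL+mR=-191/74 → advance -1; mR−mL=117/74 → turn +1·90°
n=5: pose=(3,-1,N); sL=160/29, sR=32/25; mL=-4928/725, mR=-16/25; mL+mR=-5392/725 → advance -1; mR−mL=4464/725 → turn +1·90°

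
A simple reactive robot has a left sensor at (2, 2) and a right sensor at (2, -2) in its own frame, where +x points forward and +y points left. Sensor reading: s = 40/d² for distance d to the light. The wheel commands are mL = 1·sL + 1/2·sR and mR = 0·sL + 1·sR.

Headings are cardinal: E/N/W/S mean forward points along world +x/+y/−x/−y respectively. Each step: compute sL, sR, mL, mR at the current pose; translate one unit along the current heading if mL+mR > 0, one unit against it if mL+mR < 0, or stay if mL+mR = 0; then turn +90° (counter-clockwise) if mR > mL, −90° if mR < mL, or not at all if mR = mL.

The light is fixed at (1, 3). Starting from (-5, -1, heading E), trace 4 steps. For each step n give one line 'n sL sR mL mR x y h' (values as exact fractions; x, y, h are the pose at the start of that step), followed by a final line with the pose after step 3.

n=0: pose=(-5,-1,E); sL=2, sR=10/13; mL=31/13, mR=10/13; mL+mR=41/13 → advance +1; mR−mL=-21/13 → turn -1·90°
n=1: pose=(-4,-1,S); sL=8/9, sR=8/17; mL=172/153, mR=8/17; mL+mR=244/153 → advance +1; mR−mL=-100/153 → turn -1·90°
n=2: pose=(-4,-2,W); sL=20/49, sR=20/29; mL=1070/1421, mR=20/29; mL+mR=2050/1421 → advance +1; mR−mL=-90/1421 → turn -1·90°
n=3: pose=(-5,-2,N); sL=40/73, sR=8/5; mL=492/365, mR=8/5; mL+mR=1076/365 → advance +1; mR−mL=92/365 → turn +1·90°

0 2 10/13 31/13 10/13 -5 -1 E
1 8/9 8/17 172/153 8/17 -4 -1 S
2 20/49 20/29 1070/1421 20/29 -4 -2 W
3 40/73 8/5 492/365 8/5 -5 -2 N
final -5 -1 W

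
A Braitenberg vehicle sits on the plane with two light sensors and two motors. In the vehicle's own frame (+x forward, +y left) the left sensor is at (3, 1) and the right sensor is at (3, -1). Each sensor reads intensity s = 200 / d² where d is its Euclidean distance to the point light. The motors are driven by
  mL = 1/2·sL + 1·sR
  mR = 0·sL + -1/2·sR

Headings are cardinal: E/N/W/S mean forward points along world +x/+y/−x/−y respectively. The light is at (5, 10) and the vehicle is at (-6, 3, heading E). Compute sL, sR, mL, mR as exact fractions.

left sensor world pos  = (-3, 4); dL² = 100
right sensor world pos = (-3, 2); dR² = 128
sL = 200/100 = 2
sR = 200/128 = 25/16
mL = 1/2·sL + 1·sR = 41/16
mR = 0·sL + -1/2·sR = -25/32

2 25/16 41/16 -25/32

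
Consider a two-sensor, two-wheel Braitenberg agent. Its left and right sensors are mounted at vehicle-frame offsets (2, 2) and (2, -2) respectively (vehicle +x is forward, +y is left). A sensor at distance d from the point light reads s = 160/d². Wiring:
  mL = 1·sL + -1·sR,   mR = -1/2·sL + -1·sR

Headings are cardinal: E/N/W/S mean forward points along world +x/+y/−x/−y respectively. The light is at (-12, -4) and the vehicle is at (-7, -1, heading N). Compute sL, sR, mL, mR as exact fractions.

left sensor world pos  = (-9, 1); dL² = 34
right sensor world pos = (-5, 1); dR² = 74
sL = 160/34 = 80/17
sR = 160/74 = 80/37
mL = 1·sL + -1·sR = 1600/629
mR = -1/2·sL + -1·sR = -2840/629

80/17 80/37 1600/629 -2840/629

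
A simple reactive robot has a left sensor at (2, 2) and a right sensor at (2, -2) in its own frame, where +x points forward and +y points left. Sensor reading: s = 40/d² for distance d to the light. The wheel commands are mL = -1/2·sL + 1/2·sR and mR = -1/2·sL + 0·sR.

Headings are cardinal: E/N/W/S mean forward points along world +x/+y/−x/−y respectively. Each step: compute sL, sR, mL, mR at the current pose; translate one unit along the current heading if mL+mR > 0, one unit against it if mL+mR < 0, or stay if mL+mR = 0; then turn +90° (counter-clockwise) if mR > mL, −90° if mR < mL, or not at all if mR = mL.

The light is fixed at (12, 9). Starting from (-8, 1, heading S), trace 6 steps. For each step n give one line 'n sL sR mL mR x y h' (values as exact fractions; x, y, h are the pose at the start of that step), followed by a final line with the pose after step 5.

0 5/53 5/73 -50/3869 -5/106 -8 1 S
1 8/113 40/509 224/57517 -4/113 -8 2 W
2 20/233 20/157 760/36581 -10/233 -7 2 N
3 8/65 40/389 -256/25285 -4/65 -7 1 E
4 5/53 5/73 -50/3869 -5/106 -8 1 S
5 8/113 40/509 224/57517 -4/113 -8 2 W
final -7 2 N

n=0: pose=(-8,1,S); sL=5/53, sR=5/73; mL=-50/3869, mR=-5/106; mL+mR=-465/7738 → advance -1; mR−mL=-5/146 → turn -1·90°
n=1: pose=(-8,2,W); sL=8/113, sR=40/509; mL=224/57517, mR=-4/113; mL+mR=-1812/57517 → advance -1; mR−mL=-20/509 → turn -1·90°
n=2: pose=(-7,2,N); sL=20/233, sR=20/157; mL=760/36581, mR=-10/233; mL+mR=-810/36581 → advance -1; mR−mL=-10/157 → turn -1·90°
n=3: pose=(-7,1,E); sL=8/65, sR=40/389; mL=-256/25285, mR=-4/65; mL+mR=-1812/25285 → advance -1; mR−mL=-20/389 → turn -1·90°
n=4: pose=(-8,1,S); sL=5/53, sR=5/73; mL=-50/3869, mR=-5/106; mL+mR=-465/7738 → advance -1; mR−mL=-5/146 → turn -1·90°
n=5: pose=(-8,2,W); sL=8/113, sR=40/509; mL=224/57517, mR=-4/113; mL+mR=-1812/57517 → advance -1; mR−mL=-20/509 → turn -1·90°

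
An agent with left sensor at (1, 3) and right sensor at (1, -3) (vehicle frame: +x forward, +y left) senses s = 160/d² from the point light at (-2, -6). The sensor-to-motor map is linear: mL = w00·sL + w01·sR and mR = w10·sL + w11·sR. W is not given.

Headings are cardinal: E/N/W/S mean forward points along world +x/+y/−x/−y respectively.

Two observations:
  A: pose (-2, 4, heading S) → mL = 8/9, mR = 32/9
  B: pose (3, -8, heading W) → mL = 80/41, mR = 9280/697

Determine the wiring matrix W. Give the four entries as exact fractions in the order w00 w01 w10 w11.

obs A: pose=(-2,4,S) → sL=16/9, sR=16/9, mL=8/9, mR=32/9
obs B: pose=(3,-8,W) → sL=160/41, sR=160/17, mL=80/41, mR=9280/697
sensor matrix S = [[16/9, 16/9], [160/41, 160/17]]; det S = 20480/2091
solve [mL_A; mL_B] = S·[w00; w01] and [mR_A; mR_B] = S·[w10; w11]:
  w00 = 1/2, w01 = 0, w10 = 1, w11 = 1

1/2 0 1 1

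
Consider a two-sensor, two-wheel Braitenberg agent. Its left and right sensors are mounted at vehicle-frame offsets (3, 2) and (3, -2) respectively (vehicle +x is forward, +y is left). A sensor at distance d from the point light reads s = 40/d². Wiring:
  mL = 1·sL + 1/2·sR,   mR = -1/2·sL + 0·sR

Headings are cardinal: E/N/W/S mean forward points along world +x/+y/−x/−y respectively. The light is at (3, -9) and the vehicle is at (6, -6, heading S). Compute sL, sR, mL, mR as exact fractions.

8/5 40 108/5 -4/5

left sensor world pos  = (8, -9); dL² = 25
right sensor world pos = (4, -9); dR² = 1
sL = 40/25 = 8/5
sR = 40/1 = 40
mL = 1·sL + 1/2·sR = 108/5
mR = -1/2·sL + 0·sR = -4/5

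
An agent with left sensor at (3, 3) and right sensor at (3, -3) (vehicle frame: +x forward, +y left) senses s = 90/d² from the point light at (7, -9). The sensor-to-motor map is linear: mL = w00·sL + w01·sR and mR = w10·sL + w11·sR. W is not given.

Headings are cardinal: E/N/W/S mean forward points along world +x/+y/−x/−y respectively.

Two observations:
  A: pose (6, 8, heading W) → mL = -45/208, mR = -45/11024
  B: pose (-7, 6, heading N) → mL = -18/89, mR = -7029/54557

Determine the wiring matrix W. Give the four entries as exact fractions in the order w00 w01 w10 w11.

0 -1 1/2 -1

obs A: pose=(6,8,W) → sL=45/106, sR=45/208, mL=-45/208, mR=-45/11024
obs B: pose=(-7,6,N) → sL=90/613, sR=18/89, mL=-18/89, mR=-7029/54557
sensor matrix S = [[45/106, 45/208], [90/613, 18/89]]; det S = 16267635/300718184
solve [mL_A; mL_B] = S·[w00; w01] and [mR_A; mR_B] = S·[w10; w11]:
  w00 = 0, w01 = -1, w10 = 1/2, w11 = -1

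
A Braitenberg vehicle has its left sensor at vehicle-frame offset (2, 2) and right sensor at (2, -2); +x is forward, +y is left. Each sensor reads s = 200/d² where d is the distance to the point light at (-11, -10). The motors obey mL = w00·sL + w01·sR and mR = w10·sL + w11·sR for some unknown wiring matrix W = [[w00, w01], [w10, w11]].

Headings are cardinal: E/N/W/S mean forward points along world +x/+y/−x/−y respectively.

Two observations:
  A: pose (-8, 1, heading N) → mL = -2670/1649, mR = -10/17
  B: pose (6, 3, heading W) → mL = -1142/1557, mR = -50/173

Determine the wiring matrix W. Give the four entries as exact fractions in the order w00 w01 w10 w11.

-1/2 -1 -1/2 0

obs A: pose=(-8,1,N) → sL=20/17, sR=100/97, mL=-2670/1649, mR=-10/17
obs B: pose=(6,3,W) → sL=100/173, sR=4/9, mL=-1142/1557, mR=-50/173
sensor matrix S = [[20/17, 100/97], [100/173, 4/9]]; det S = -187520/2567493
solve [mL_A; mL_B] = S·[w00; w01] and [mR_A; mR_B] = S·[w10; w11]:
  w00 = -1/2, w01 = -1, w10 = -1/2, w11 = 0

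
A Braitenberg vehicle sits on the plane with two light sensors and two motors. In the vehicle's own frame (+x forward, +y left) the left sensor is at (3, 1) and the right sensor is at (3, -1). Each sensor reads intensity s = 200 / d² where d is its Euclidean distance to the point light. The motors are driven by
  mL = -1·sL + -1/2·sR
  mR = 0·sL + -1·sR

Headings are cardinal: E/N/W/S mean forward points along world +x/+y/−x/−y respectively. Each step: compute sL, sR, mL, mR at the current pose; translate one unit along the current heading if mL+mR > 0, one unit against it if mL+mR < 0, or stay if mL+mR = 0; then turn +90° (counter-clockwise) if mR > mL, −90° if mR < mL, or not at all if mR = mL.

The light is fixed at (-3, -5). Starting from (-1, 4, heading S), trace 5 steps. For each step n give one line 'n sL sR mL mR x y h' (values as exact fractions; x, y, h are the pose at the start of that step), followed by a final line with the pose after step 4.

0 40/9 200/37 -2380/333 -200/37 -1 4 S
1 100/73 100/53 -8950/3869 -100/53 -1 5 E
2 200/169 200/173 -51500/29237 -200/173 -2 5 N
3 50/17 25/13 -1725/442 -25/13 -2 4 W
4 40/9 200/37 -2380/333 -200/37 -1 4 S
final -1 5 E

n=0: pose=(-1,4,S); sL=40/9, sR=200/37; mL=-2380/333, mR=-200/37; mL+mR=-4180/333 → advance -1; mR−mL=580/333 → turn +1·90°
n=1: pose=(-1,5,E); sL=100/73, sR=100/53; mL=-8950/3869, mR=-100/53; mL+mR=-16250/3869 → advance -1; mR−mL=1650/3869 → turn +1·90°
n=2: pose=(-2,5,N); sL=200/169, sR=200/173; mL=-51500/29237, mR=-200/173; mL+mR=-85300/29237 → advance -1; mR−mL=17700/29237 → turn +1·90°
n=3: pose=(-2,4,W); sL=50/17, sR=25/13; mL=-1725/442, mR=-25/13; mL+mR=-2575/442 → advance -1; mR−mL=875/442 → turn +1·90°
n=4: pose=(-1,4,S); sL=40/9, sR=200/37; mL=-2380/333, mR=-200/37; mL+mR=-4180/333 → advance -1; mR−mL=580/333 → turn +1·90°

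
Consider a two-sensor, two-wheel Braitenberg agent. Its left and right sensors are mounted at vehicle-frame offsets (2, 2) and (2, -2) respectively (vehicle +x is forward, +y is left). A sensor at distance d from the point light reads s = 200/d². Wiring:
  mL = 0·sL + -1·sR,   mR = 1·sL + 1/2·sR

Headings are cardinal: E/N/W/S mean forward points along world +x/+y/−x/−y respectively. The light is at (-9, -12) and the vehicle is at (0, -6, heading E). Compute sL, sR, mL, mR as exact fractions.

left sensor world pos  = (2, -4); dL² = 185
right sensor world pos = (2, -8); dR² = 137
sL = 200/185 = 40/37
sR = 200/137 = 200/137
mL = 0·sL + -1·sR = -200/137
mR = 1·sL + 1/2·sR = 9180/5069

40/37 200/137 -200/137 9180/5069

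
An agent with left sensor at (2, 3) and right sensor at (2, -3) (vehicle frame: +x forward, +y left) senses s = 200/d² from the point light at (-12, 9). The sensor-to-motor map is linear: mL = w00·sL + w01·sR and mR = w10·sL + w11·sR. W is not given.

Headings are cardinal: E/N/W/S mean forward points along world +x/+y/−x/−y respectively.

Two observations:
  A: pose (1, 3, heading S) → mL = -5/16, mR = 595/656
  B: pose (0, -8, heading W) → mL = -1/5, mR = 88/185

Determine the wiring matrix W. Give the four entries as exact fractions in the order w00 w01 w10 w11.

obs A: pose=(1,3,S) → sL=5/8, sR=50/41, mL=-5/16, mR=595/656
obs B: pose=(0,-8,W) → sL=2/5, sR=25/37, mL=-1/5, mR=88/185
sensor matrix S = [[5/8, 50/41], [2/5, 25/37]]; det S = -795/12136
solve [mL_A; mL_B] = S·[w00; w01] and [mR_A; mR_B] = S·[w10; w11]:
  w00 = -1/2, w01 = 0, w10 = -1/2, w11 = 1

-1/2 0 -1/2 1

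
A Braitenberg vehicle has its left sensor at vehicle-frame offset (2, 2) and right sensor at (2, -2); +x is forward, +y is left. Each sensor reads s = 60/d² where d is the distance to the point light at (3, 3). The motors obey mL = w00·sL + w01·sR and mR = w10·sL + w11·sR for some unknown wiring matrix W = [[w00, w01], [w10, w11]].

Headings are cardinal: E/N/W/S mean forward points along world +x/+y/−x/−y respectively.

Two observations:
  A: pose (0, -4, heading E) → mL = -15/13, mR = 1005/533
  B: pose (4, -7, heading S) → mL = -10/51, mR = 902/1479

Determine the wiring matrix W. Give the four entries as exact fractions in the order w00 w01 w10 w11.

obs A: pose=(0,-4,E) → sL=30/13, sR=30/41, mL=-15/13, mR=1005/533
obs B: pose=(4,-7,S) → sL=20/51, sR=12/29, mL=-10/51, mR=902/1479
sensor matrix S = [[30/13, 30/41], [20/51, 12/29]]; det S = 175520/262769
solve [mL_A; mL_B] = S·[w00; w01] and [mR_A; mR_B] = S·[w10; w11]:
  w00 = -1/2, w01 = 0, w10 = 1/2, w11 = 1

-1/2 0 1/2 1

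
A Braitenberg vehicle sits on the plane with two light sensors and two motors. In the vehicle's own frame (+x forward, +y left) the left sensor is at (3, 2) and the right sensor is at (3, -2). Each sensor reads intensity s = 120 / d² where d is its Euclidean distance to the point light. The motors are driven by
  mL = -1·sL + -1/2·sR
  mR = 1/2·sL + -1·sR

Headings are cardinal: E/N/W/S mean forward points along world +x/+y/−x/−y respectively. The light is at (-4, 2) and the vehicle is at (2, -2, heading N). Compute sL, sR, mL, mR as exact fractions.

left sensor world pos  = (0, 1); dL² = 17
right sensor world pos = (4, 1); dR² = 65
sL = 120/17 = 120/17
sR = 120/65 = 24/13
mL = -1·sL + -1/2·sR = -1764/221
mR = 1/2·sL + -1·sR = 372/221

120/17 24/13 -1764/221 372/221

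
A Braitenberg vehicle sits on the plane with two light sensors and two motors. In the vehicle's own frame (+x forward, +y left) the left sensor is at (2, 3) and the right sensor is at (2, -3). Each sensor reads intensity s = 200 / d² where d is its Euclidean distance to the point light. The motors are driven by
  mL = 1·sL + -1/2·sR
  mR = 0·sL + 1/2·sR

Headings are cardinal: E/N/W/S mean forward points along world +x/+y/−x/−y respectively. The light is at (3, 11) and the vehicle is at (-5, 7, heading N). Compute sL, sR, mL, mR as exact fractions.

left sensor world pos  = (-8, 9); dL² = 125
right sensor world pos = (-2, 9); dR² = 29
sL = 200/125 = 8/5
sR = 200/29 = 200/29
mL = 1·sL + -1/2·sR = -268/145
mR = 0·sL + 1/2·sR = 100/29

8/5 200/29 -268/145 100/29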